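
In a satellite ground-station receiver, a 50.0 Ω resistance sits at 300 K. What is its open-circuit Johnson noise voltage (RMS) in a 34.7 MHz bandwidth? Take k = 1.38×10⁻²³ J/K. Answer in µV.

5.36 µV

V_n = √(4kTRB)
4kTRB = 4 × 1.38×10⁻²³ × 300 × 5.00×10¹ × 3.47×10⁷ = 2.87×10⁻¹¹ V²
V_n = √(2.87×10⁻¹¹) = 5.36×10⁻⁶ V = 5.36 µV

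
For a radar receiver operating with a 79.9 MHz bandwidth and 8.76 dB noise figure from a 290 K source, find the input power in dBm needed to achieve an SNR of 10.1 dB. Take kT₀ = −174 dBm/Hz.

−76.1 dBm

Sensitivity = −174 + 10 log₁₀(B) + NF + SNR_min
= −174 + 79.03 + 8.76 + 10.1
= −76.11 dBm → −76.1 dBm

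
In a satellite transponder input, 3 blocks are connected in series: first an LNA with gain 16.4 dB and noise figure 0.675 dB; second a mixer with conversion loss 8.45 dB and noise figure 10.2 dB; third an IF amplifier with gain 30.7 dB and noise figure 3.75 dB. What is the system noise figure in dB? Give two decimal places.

Convert to linear (a loss of L dB is a gain of −L dB): F_i = 10^(NF_i/10), G_i = 10^(G_i,dB/10)
  Stage 1: F_1 = 10^(0.675/10) = 1.168, G_1 = 10^(16.4/10) = 43.65
  Stage 2: F_2 = 10^(10.2/10) = 10.47, G_2 = 10^(−8.45/10) = 0.1429
  Stage 3: F_3 = 10^(3.75/10) = 2.371, G_3 = 10^(30.7/10) = 1175
Friis cascade:
  F = 1.168 + (10.47 − 1)/43.65 + (2.371 − 1)/6.237 = 1.605
NF = 10 log₁₀(1.605) = 2.05 dB

2.05 dB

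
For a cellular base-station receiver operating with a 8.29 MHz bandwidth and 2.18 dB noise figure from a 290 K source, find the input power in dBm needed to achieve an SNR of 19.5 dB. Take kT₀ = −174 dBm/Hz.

−83.1 dBm

Sensitivity = −174 + 10 log₁₀(B) + NF + SNR_min
= −174 + 69.19 + 2.18 + 19.5
= −83.13 dBm → −83.1 dBm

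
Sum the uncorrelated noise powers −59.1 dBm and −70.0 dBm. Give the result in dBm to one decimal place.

Convert to linear, add, convert back:
P₁ = 1.23×10⁻⁹ W, P₂ = 1.00×10⁻¹⁰ W
P_tot = 1.33×10⁻⁹ W → 10 log₁₀(P_tot / 10⁻³) = −58.8 dBm

−58.8 dBm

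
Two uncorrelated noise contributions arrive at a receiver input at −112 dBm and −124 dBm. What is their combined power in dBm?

Convert to linear, add, convert back:
P₁ = 6.31×10⁻¹⁵ W, P₂ = 3.98×10⁻¹⁶ W
P_tot = 6.71×10⁻¹⁵ W → 10 log₁₀(P_tot / 10⁻³) = −111.7 dBm

−111.7 dBm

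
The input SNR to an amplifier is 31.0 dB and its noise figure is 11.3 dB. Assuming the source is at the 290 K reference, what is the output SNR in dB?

19.7 dB

By definition F = SNR_in/SNR_out, so in dB: SNR_out = SNR_in − NF
SNR_out = 31.0 − 11.3 = 19.7 dB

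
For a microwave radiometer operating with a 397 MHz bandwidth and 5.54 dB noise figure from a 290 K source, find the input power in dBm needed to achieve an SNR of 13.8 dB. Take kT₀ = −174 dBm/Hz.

Sensitivity = −174 + 10 log₁₀(B) + NF + SNR_min
= −174 + 85.99 + 5.54 + 13.8
= −68.67 dBm → −68.7 dBm

−68.7 dBm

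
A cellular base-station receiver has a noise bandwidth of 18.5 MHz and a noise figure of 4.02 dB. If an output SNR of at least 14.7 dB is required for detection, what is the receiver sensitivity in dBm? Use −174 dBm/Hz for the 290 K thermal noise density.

Sensitivity = −174 + 10 log₁₀(B) + NF + SNR_min
= −174 + 72.67 + 4.02 + 14.7
= −82.61 dBm → −82.6 dBm

−82.6 dBm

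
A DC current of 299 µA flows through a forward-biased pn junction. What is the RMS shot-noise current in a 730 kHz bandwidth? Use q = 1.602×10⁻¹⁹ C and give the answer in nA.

I_n = √(2qI·B)
2qI·B = 2 × 1.602×10⁻¹⁹ × 2.99×10⁻⁴ × 7.30×10⁵ = 6.99×10⁻¹⁷ A²
I_n = √(6.99×10⁻¹⁷) = 8.36×10⁻⁹ A = 8.36 nA

8.36 nA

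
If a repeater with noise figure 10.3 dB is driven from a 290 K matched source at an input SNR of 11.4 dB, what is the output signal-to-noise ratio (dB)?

1.1 dB

By definition F = SNR_in/SNR_out, so in dB: SNR_out = SNR_in − NF
SNR_out = 11.4 − 10.3 = 1.1 dB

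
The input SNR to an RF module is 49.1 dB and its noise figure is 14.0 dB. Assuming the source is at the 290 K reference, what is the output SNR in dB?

35.1 dB

By definition F = SNR_in/SNR_out, so in dB: SNR_out = SNR_in − NF
SNR_out = 49.1 − 14.0 = 35.1 dB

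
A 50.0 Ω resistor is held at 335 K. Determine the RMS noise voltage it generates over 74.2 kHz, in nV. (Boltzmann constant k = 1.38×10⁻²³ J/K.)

V_n = √(4kTRB)
4kTRB = 4 × 1.38×10⁻²³ × 335 × 5.00×10¹ × 7.42×10⁴ = 6.86×10⁻¹⁴ V²
V_n = √(6.86×10⁻¹⁴) = 2.62×10⁻⁷ V = 262 nV

262 nV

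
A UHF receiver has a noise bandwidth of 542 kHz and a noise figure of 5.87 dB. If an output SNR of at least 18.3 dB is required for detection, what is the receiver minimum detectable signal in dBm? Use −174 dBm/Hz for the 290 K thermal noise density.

Sensitivity = −174 + 10 log₁₀(B) + NF + SNR_min
= −174 + 57.34 + 5.87 + 18.3
= −92.49 dBm → −92.5 dBm

−92.5 dBm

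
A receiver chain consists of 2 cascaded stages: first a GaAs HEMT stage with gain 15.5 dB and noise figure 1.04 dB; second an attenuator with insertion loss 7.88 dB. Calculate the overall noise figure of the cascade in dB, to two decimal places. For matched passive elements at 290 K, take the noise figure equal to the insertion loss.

Convert to linear (a loss of L dB is a gain of −L dB): F_i = 10^(NF_i/10), G_i = 10^(G_i,dB/10)
  Stage 1: F_1 = 10^(1.04/10) = 1.271, G_1 = 10^(15.5/10) = 35.48
  Stage 2: F_2 = 10^(7.88/10) = 6.138, G_2 = 10^(−7.88/10) = 0.1629
Friis cascade:
  F = 1.271 + (6.138 − 1)/35.48 = 1.415
NF = 10 log₁₀(1.415) = 1.51 dB

1.51 dB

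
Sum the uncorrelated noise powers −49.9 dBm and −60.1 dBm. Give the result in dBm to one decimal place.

−49.5 dBm

Convert to linear, add, convert back:
P₁ = 1.02×10⁻⁸ W, P₂ = 9.77×10⁻¹⁰ W
P_tot = 1.12×10⁻⁸ W → 10 log₁₀(P_tot / 10⁻³) = −49.5 dBm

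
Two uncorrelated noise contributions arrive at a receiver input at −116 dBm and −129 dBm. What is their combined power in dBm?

−115.8 dBm

Convert to linear, add, convert back:
P₁ = 2.51×10⁻¹⁵ W, P₂ = 1.26×10⁻¹⁶ W
P_tot = 2.64×10⁻¹⁵ W → 10 log₁₀(P_tot / 10⁻³) = −115.8 dBm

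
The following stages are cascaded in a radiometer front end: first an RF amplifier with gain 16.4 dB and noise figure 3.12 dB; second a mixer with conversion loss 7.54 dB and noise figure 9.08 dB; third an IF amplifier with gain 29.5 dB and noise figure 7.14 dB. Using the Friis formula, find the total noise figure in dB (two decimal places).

4.40 dB

Convert to linear (a loss of L dB is a gain of −L dB): F_i = 10^(NF_i/10), G_i = 10^(G_i,dB/10)
  Stage 1: F_1 = 10^(3.12/10) = 2.051, G_1 = 10^(16.4/10) = 43.65
  Stage 2: F_2 = 10^(9.08/10) = 8.091, G_2 = 10^(−7.54/10) = 0.1762
  Stage 3: F_3 = 10^(7.14/10) = 5.176, G_3 = 10^(29.5/10) = 891.3
Friis cascade:
  F = 2.051 + (8.091 − 1)/43.65 + (5.176 − 1)/7.691 = 2.757
NF = 10 log₁₀(2.757) = 4.40 dB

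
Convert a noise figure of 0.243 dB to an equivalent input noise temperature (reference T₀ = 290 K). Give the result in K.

16.7 K

F = 10^(0.243/10) = 1.05755
T_e = (F − 1)·T₀ = (1.05755 − 1) × 290 = 16.7 K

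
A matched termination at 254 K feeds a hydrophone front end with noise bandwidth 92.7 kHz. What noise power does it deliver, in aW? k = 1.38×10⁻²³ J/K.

325 aW

P_n = kTB = 1.38×10⁻²³ × 254 × 9.27×10⁴ = 3.25×10⁻¹⁶ W = 325 aW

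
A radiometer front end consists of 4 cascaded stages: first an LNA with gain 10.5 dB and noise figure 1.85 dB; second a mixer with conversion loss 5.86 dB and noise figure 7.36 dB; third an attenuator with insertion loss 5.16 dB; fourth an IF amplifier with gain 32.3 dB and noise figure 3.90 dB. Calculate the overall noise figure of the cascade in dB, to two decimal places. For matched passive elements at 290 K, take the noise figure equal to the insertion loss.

Convert to linear (a loss of L dB is a gain of −L dB): F_i = 10^(NF_i/10), G_i = 10^(G_i,dB/10)
  Stage 1: F_1 = 10^(1.85/10) = 1.531, G_1 = 10^(10.5/10) = 11.22
  Stage 2: F_2 = 10^(7.36/10) = 5.445, G_2 = 10^(−5.86/10) = 0.2594
  Stage 3: F_3 = 10^(5.16/10) = 3.281, G_3 = 10^(−5.16/10) = 0.3048
  Stage 4: F_4 = 10^(3.90/10) = 2.455, G_4 = 10^(32.3/10) = 1698
Friis cascade:
  F = 1.531 + (5.445 − 1)/11.22 + (3.281 − 1)/2.911 + (2.455 − 1)/0.8872 = 4.351
NF = 10 log₁₀(4.351) = 6.39 dB

6.39 dB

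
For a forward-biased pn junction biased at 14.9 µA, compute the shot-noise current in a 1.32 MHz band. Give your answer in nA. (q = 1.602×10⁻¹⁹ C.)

I_n = √(2qI·B)
2qI·B = 2 × 1.602×10⁻¹⁹ × 1.49×10⁻⁵ × 1.32×10⁶ = 6.30×10⁻¹⁸ A²
I_n = √(6.30×10⁻¹⁸) = 2.51×10⁻⁹ A = 2.51 nA

2.51 nA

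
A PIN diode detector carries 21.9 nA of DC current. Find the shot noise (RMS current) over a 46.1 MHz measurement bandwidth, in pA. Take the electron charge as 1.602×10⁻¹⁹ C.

I_n = √(2qI·B)
2qI·B = 2 × 1.602×10⁻¹⁹ × 2.19×10⁻⁸ × 4.61×10⁷ = 3.23×10⁻¹⁹ A²
I_n = √(3.23×10⁻¹⁹) = 5.69×10⁻¹⁰ A = 569 pA

569 pA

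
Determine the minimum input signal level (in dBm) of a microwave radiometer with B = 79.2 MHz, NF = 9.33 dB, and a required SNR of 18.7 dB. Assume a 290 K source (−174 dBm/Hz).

−67.0 dBm

Sensitivity = −174 + 10 log₁₀(B) + NF + SNR_min
= −174 + 78.99 + 9.33 + 18.7
= −66.98 dBm → −67.0 dBm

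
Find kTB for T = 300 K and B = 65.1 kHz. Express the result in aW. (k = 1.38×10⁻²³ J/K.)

270 aW

P_n = kTB = 1.38×10⁻²³ × 300 × 6.51×10⁴ = 2.70×10⁻¹⁶ W = 270 aW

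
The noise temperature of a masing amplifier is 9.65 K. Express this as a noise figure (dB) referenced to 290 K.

F = 1 + T_e/T₀ = 1 + 9.65/290 = 1.03328
NF = 10 log₁₀(1.03328) = 0.142 dB

0.142 dB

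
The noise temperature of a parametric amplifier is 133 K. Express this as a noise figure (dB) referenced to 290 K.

1.64 dB

F = 1 + T_e/T₀ = 1 + 133/290 = 1.45862
NF = 10 log₁₀(1.45862) = 1.64 dB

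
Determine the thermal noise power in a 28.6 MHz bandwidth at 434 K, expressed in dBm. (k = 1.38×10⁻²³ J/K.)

P_n = kTB = 1.38×10⁻²³ × 434 × 2.86×10⁷ = 1.71×10⁻¹³ W
In dBm: 10 log₁₀(1.71×10⁻¹³ / 10⁻³) = −97.7 dBm

−97.7 dBm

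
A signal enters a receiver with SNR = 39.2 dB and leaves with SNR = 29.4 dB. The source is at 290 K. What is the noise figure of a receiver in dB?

NF (dB) = SNR_in(dB) − SNR_out(dB) when the source is at T₀
NF = 39.2 − 29.4 = 9.8 dB

9.8 dB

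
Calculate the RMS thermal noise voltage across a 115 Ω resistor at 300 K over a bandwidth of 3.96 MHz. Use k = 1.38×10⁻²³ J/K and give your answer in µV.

2.75 µV

V_n = √(4kTRB)
4kTRB = 4 × 1.38×10⁻²³ × 300 × 1.15×10² × 3.96×10⁶ = 7.54×10⁻¹² V²
V_n = √(7.54×10⁻¹²) = 2.75×10⁻⁶ V = 2.75 µV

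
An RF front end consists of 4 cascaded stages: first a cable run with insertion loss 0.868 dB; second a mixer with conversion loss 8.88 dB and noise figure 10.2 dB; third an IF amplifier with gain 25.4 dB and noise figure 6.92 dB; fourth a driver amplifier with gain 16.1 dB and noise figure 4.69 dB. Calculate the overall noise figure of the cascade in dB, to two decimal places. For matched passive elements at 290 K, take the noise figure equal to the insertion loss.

Convert to linear (a loss of L dB is a gain of −L dB): F_i = 10^(NF_i/10), G_i = 10^(G_i,dB/10)
  Stage 1: F_1 = 10^(0.868/10) = 1.221, G_1 = 10^(−0.868/10) = 0.8188
  Stage 2: F_2 = 10^(10.2/10) = 10.47, G_2 = 10^(−8.88/10) = 0.1294
  Stage 3: F_3 = 10^(6.92/10) = 4.920, G_3 = 10^(25.4/10) = 346.7
  Stage 4: F_4 = 10^(4.69/10) = 2.944, G_4 = 10^(16.1/10) = 40.74
Friis cascade:
  F = 1.221 + (10.47 − 1)/0.8188 + (4.920 − 1)/0.1060 + (2.944 − 1)/36.75 = 49.83
NF = 10 log₁₀(49.83) = 16.98 dB

16.98 dB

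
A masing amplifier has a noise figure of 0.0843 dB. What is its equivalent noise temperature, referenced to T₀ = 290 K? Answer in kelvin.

5.68 K

F = 10^(0.0843/10) = 1.0196
T_e = (F − 1)·T₀ = (1.0196 − 1) × 290 = 5.68 K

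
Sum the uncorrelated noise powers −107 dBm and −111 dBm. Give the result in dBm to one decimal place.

Convert to linear, add, convert back:
P₁ = 2.00×10⁻¹⁴ W, P₂ = 7.94×10⁻¹⁵ W
P_tot = 2.79×10⁻¹⁴ W → 10 log₁₀(P_tot / 10⁻³) = −105.5 dBm

−105.5 dBm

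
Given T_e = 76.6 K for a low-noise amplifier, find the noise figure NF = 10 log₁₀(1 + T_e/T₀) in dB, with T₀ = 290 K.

1.02 dB

F = 1 + T_e/T₀ = 1 + 76.6/290 = 1.26414
NF = 10 log₁₀(1.26414) = 1.02 dB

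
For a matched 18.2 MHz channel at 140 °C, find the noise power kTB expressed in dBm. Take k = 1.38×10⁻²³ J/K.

T = 140 °C + 273.15 = 413.15 K
P_n = kTB = 1.38×10⁻²³ × 413.15 × 1.82×10⁷ = 1.04×10⁻¹³ W
In dBm: 10 log₁₀(1.04×10⁻¹³ / 10⁻³) = −99.8 dBm

−99.8 dBm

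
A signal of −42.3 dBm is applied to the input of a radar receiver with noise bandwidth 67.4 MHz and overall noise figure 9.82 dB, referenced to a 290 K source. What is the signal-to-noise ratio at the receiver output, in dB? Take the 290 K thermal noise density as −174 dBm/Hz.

Noise floor: N = −174 + 10 log₁₀(B) + NF
10 log₁₀(6.74×10⁷) = 78.29 dB
N = −174 + 78.29 + 9.82 = −85.89 dBm
SNR = P_sig − N = −42.3 − (−85.89) = 43.59 dB → 43.6 dB

43.6 dB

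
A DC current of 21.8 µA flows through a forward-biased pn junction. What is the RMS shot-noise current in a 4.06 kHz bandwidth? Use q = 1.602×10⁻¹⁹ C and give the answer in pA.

168 pA

I_n = √(2qI·B)
2qI·B = 2 × 1.602×10⁻¹⁹ × 2.18×10⁻⁵ × 4.06×10³ = 2.84×10⁻²⁰ A²
I_n = √(2.84×10⁻²⁰) = 1.68×10⁻¹⁰ A = 168 pA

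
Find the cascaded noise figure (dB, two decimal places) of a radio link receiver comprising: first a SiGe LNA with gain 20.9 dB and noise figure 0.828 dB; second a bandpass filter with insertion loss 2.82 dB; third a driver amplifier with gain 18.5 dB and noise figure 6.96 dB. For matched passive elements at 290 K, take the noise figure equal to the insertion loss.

Convert to linear (a loss of L dB is a gain of −L dB): F_i = 10^(NF_i/10), G_i = 10^(G_i,dB/10)
  Stage 1: F_1 = 10^(0.828/10) = 1.210, G_1 = 10^(20.9/10) = 123.0
  Stage 2: F_2 = 10^(2.82/10) = 1.914, G_2 = 10^(−2.82/10) = 0.5224
  Stage 3: F_3 = 10^(6.96/10) = 4.966, G_3 = 10^(18.5/10) = 70.79
Friis cascade:
  F = 1.210 + (1.914 − 1)/123.0 + (4.966 − 1)/64.27 = 1.279
NF = 10 log₁₀(1.279) = 1.07 dB

1.07 dB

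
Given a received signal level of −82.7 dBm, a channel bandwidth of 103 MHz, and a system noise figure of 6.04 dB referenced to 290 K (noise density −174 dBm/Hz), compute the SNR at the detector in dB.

5.1 dB

Noise floor: N = −174 + 10 log₁₀(B) + NF
10 log₁₀(1.03×10⁸) = 80.13 dB
N = −174 + 80.13 + 6.04 = −87.83 dBm
SNR = P_sig − N = −82.7 − (−87.83) = 5.13 dB → 5.1 dB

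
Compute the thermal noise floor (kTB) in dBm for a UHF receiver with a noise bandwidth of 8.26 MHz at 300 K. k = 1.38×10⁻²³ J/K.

P_n = kTB = 1.38×10⁻²³ × 300 × 8.26×10⁶ = 3.42×10⁻¹⁴ W
In dBm: 10 log₁₀(3.42×10⁻¹⁴ / 10⁻³) = −104.7 dBm

−104.7 dBm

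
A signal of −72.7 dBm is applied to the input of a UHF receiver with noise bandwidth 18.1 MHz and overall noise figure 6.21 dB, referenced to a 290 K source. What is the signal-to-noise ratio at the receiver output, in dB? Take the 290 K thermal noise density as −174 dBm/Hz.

22.5 dB

Noise floor: N = −174 + 10 log₁₀(B) + NF
10 log₁₀(1.81×10⁷) = 72.58 dB
N = −174 + 72.58 + 6.21 = −95.21 dBm
SNR = P_sig − N = −72.7 − (−95.21) = 22.51 dB → 22.5 dB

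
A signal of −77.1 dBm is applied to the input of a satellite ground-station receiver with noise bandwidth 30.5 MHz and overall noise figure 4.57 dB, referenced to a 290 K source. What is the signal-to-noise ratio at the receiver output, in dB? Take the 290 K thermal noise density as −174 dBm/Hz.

17.5 dB

Noise floor: N = −174 + 10 log₁₀(B) + NF
10 log₁₀(3.05×10⁷) = 74.84 dB
N = −174 + 74.84 + 4.57 = −94.59 dBm
SNR = P_sig − N = −77.1 − (−94.59) = 17.49 dB → 17.5 dB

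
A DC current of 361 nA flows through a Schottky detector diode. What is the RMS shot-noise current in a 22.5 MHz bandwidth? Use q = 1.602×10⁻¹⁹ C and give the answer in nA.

1.61 nA

I_n = √(2qI·B)
2qI·B = 2 × 1.602×10⁻¹⁹ × 3.61×10⁻⁷ × 2.25×10⁷ = 2.60×10⁻¹⁸ A²
I_n = √(2.60×10⁻¹⁸) = 1.61×10⁻⁹ A = 1.61 nA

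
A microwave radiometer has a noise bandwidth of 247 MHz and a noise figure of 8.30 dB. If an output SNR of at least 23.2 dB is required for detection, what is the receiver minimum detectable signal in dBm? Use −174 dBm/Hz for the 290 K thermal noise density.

Sensitivity = −174 + 10 log₁₀(B) + NF + SNR_min
= −174 + 83.93 + 8.30 + 23.2
= −58.57 dBm → −58.6 dBm

−58.6 dBm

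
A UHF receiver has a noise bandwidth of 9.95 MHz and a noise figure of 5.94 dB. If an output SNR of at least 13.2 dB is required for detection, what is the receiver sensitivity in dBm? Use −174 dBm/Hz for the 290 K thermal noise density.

−84.9 dBm

Sensitivity = −174 + 10 log₁₀(B) + NF + SNR_min
= −174 + 69.98 + 5.94 + 13.2
= −84.88 dBm → −84.9 dBm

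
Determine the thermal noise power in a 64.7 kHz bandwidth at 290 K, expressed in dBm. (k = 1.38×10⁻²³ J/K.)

−125.9 dBm

P_n = kTB = 1.38×10⁻²³ × 290 × 6.47×10⁴ = 2.59×10⁻¹⁶ W
In dBm: 10 log₁₀(2.59×10⁻¹⁶ / 10⁻³) = −125.9 dBm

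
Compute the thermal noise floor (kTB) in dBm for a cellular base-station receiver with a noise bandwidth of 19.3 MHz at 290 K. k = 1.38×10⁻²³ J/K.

−101.1 dBm

P_n = kTB = 1.38×10⁻²³ × 290 × 1.93×10⁷ = 7.72×10⁻¹⁴ W
In dBm: 10 log₁₀(7.72×10⁻¹⁴ / 10⁻³) = −101.1 dBm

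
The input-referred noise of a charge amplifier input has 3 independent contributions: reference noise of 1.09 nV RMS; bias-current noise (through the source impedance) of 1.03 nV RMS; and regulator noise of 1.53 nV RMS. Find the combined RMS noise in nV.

Uncorrelated sources add in power (mean-square): V_tot = √(ΣV_i²)
V_tot = √[(1.09×10⁻⁹)² + (1.03×10⁻⁹)² + (1.53×10⁻⁹)²] = 2.14×10⁻⁹ V = 2.14 nV

2.14 nV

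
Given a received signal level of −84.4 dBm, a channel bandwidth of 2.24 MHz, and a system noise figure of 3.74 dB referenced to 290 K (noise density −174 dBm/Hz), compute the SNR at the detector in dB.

22.4 dB

Noise floor: N = −174 + 10 log₁₀(B) + NF
10 log₁₀(2.24×10⁶) = 63.5 dB
N = −174 + 63.5 + 3.74 = −106.76 dBm
SNR = P_sig − N = −84.4 − (−106.76) = 22.36 dB → 22.4 dB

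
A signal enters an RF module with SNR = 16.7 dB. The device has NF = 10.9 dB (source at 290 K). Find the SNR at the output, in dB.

5.8 dB

By definition F = SNR_in/SNR_out, so in dB: SNR_out = SNR_in − NF
SNR_out = 16.7 − 10.9 = 5.8 dB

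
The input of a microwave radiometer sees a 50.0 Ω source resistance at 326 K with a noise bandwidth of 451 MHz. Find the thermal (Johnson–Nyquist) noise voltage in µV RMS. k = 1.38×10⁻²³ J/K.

V_n = √(4kTRB)
4kTRB = 4 × 1.38×10⁻²³ × 326 × 5.00×10¹ × 4.51×10⁸ = 4.06×10⁻¹⁰ V²
V_n = √(4.06×10⁻¹⁰) = 2.01×10⁻⁵ V = 20.1 µV

20.1 µV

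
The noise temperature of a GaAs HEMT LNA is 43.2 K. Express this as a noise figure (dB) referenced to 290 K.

0.603 dB

F = 1 + T_e/T₀ = 1 + 43.2/290 = 1.14897
NF = 10 log₁₀(1.14897) = 0.603 dB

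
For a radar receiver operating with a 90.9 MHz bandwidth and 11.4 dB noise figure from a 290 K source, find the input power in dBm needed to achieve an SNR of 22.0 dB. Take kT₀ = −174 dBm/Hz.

−61.0 dBm

Sensitivity = −174 + 10 log₁₀(B) + NF + SNR_min
= −174 + 79.59 + 11.4 + 22.0
= −61.01 dBm → −61.0 dBm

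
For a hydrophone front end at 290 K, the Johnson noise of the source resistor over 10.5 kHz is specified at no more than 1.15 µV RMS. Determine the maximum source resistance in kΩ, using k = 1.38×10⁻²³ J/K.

Johnson–Nyquist: V_n = √(4kTRB) ⇒ R = V_n² / (4kTB)
4kTB = 4 × 1.38×10⁻²³ × 290 × 1.05×10⁴ = 1.68×10⁻¹⁶
R = (1.15×10⁻⁶)² / 1.68×10⁻¹⁶ = 7.87×10³ Ω = 7.87 kΩ

7.87 kΩ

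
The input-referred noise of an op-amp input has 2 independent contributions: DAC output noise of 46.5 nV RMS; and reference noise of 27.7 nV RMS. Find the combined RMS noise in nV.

54.1 nV

Uncorrelated sources add in power (mean-square): V_tot = √(ΣV_i²)
V_tot = √[(4.65×10⁻⁸)² + (2.77×10⁻⁸)²] = 5.41×10⁻⁸ V = 54.1 nV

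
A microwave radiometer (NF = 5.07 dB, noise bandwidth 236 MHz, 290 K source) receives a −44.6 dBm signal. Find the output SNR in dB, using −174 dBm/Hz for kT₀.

40.6 dB

Noise floor: N = −174 + 10 log₁₀(B) + NF
10 log₁₀(2.36×10⁸) = 83.73 dB
N = −174 + 83.73 + 5.07 = −85.20 dBm
SNR = P_sig − N = −44.6 − (−85.20) = 40.60 dB → 40.6 dB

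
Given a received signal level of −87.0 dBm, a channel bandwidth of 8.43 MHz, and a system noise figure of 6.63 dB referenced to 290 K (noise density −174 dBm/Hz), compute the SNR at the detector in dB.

11.1 dB

Noise floor: N = −174 + 10 log₁₀(B) + NF
10 log₁₀(8.43×10⁶) = 69.26 dB
N = −174 + 69.26 + 6.63 = −98.11 dBm
SNR = P_sig − N = −87.0 − (−98.11) = 11.11 dB → 11.1 dB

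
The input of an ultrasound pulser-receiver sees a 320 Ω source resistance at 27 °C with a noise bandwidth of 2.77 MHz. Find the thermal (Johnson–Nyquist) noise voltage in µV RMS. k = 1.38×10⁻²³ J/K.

3.83 µV

T = 27 °C + 273.15 = 300.15 K
V_n = √(4kTRB)
4kTRB = 4 × 1.38×10⁻²³ × 300.15 × 3.20×10² × 2.77×10⁶ = 1.47×10⁻¹¹ V²
V_n = √(1.47×10⁻¹¹) = 3.83×10⁻⁶ V = 3.83 µV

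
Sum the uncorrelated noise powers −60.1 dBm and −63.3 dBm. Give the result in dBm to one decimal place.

−58.4 dBm

Convert to linear, add, convert back:
P₁ = 9.77×10⁻¹⁰ W, P₂ = 4.68×10⁻¹⁰ W
P_tot = 1.44×10⁻⁹ W → 10 log₁₀(P_tot / 10⁻³) = −58.4 dBm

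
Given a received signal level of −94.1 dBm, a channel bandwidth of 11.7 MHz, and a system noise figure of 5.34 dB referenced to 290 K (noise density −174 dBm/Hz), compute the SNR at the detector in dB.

Noise floor: N = −174 + 10 log₁₀(B) + NF
10 log₁₀(1.17×10⁷) = 70.68 dB
N = −174 + 70.68 + 5.34 = −97.98 dBm
SNR = P_sig − N = −94.1 − (−97.98) = 3.88 dB → 3.9 dB

3.9 dB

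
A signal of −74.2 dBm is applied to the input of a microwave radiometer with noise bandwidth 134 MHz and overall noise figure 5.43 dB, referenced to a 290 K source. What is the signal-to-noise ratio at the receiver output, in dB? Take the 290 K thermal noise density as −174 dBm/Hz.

13.1 dB

Noise floor: N = −174 + 10 log₁₀(B) + NF
10 log₁₀(1.34×10⁸) = 81.27 dB
N = −174 + 81.27 + 5.43 = −87.30 dBm
SNR = P_sig − N = −74.2 − (−87.30) = 13.10 dB → 13.1 dB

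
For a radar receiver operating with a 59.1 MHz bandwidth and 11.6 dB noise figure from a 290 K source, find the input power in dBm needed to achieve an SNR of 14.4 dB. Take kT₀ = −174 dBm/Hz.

−70.3 dBm

Sensitivity = −174 + 10 log₁₀(B) + NF + SNR_min
= −174 + 77.72 + 11.6 + 14.4
= −70.28 dBm → −70.3 dBm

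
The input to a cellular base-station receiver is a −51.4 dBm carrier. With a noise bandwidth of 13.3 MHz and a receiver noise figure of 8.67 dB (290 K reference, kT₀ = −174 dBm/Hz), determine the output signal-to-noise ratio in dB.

42.7 dB

Noise floor: N = −174 + 10 log₁₀(B) + NF
10 log₁₀(1.33×10⁷) = 71.24 dB
N = −174 + 71.24 + 8.67 = −94.09 dBm
SNR = P_sig − N = −51.4 − (−94.09) = 42.69 dB → 42.7 dB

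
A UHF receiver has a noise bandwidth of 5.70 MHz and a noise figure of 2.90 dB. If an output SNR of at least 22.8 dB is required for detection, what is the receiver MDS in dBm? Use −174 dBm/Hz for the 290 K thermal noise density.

Sensitivity = −174 + 10 log₁₀(B) + NF + SNR_min
= −174 + 67.56 + 2.90 + 22.8
= −80.74 dBm → −80.7 dBm

−80.7 dBm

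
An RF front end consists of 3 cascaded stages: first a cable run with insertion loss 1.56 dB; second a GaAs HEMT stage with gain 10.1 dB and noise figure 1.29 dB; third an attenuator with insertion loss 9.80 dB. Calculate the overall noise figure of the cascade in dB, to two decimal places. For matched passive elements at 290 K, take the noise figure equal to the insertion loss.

4.95 dB

Convert to linear (a loss of L dB is a gain of −L dB): F_i = 10^(NF_i/10), G_i = 10^(G_i,dB/10)
  Stage 1: F_1 = 10^(1.56/10) = 1.432, G_1 = 10^(−1.56/10) = 0.6982
  Stage 2: F_2 = 10^(1.29/10) = 1.346, G_2 = 10^(10.1/10) = 10.23
  Stage 3: F_3 = 10^(9.80/10) = 9.550, G_3 = 10^(−9.80/10) = 0.1047
Friis cascade:
  F = 1.432 + (1.346 − 1)/0.6982 + (9.550 − 1)/7.145 = 3.124
NF = 10 log₁₀(3.124) = 4.95 dB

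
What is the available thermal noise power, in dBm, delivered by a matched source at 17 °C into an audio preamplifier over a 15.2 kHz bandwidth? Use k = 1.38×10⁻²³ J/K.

−132.2 dBm

T = 17 °C + 273.15 = 290.15 K
P_n = kTB = 1.38×10⁻²³ × 290.15 × 1.52×10⁴ = 6.09×10⁻¹⁷ W
In dBm: 10 log₁₀(6.09×10⁻¹⁷ / 10⁻³) = −132.2 dBm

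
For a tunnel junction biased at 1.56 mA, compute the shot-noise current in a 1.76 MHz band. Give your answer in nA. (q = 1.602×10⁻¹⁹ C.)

I_n = √(2qI·B)
2qI·B = 2 × 1.602×10⁻¹⁹ × 1.56×10⁻³ × 1.76×10⁶ = 8.80×10⁻¹⁶ A²
I_n = √(8.80×10⁻¹⁶) = 2.97×10⁻⁸ A = 29.7 nA

29.7 nA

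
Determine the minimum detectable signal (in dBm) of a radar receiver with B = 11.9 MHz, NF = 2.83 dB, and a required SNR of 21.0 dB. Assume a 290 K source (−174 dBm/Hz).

Sensitivity = −174 + 10 log₁₀(B) + NF + SNR_min
= −174 + 70.76 + 2.83 + 21.0
= −79.41 dBm → −79.4 dBm

−79.4 dBm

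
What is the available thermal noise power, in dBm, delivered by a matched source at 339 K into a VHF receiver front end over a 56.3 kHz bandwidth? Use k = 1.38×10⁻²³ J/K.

P_n = kTB = 1.38×10⁻²³ × 339 × 5.63×10⁴ = 2.63×10⁻¹⁶ W
In dBm: 10 log₁₀(2.63×10⁻¹⁶ / 10⁻³) = −125.8 dBm

−125.8 dBm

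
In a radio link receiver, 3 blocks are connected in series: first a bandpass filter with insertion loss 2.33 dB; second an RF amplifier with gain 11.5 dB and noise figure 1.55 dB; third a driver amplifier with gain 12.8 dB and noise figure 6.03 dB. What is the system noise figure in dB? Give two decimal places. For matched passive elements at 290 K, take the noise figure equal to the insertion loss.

4.48 dB

Convert to linear (a loss of L dB is a gain of −L dB): F_i = 10^(NF_i/10), G_i = 10^(G_i,dB/10)
  Stage 1: F_1 = 10^(2.33/10) = 1.710, G_1 = 10^(−2.33/10) = 0.5848
  Stage 2: F_2 = 10^(1.55/10) = 1.429, G_2 = 10^(11.5/10) = 14.13
  Stage 3: F_3 = 10^(6.03/10) = 4.009, G_3 = 10^(12.8/10) = 19.05
Friis cascade:
  F = 1.710 + (1.429 − 1)/0.5848 + (4.009 − 1)/8.260 = 2.808
NF = 10 log₁₀(2.808) = 4.48 dB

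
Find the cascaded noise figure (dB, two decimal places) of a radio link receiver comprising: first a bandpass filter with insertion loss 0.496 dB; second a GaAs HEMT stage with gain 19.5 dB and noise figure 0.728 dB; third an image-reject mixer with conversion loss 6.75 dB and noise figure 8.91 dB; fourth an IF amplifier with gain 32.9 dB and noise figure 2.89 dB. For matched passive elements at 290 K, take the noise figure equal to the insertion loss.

1.66 dB

Convert to linear (a loss of L dB is a gain of −L dB): F_i = 10^(NF_i/10), G_i = 10^(G_i,dB/10)
  Stage 1: F_1 = 10^(0.496/10) = 1.121, G_1 = 10^(−0.496/10) = 0.8921
  Stage 2: F_2 = 10^(0.728/10) = 1.182, G_2 = 10^(19.5/10) = 89.13
  Stage 3: F_3 = 10^(8.91/10) = 7.780, G_3 = 10^(−6.75/10) = 0.2113
  Stage 4: F_4 = 10^(2.89/10) = 1.945, G_4 = 10^(32.9/10) = 1950
Friis cascade:
  F = 1.121 + (1.182 − 1)/0.8921 + (7.780 − 1)/79.51 + (1.945 − 1)/16.80 = 1.467
NF = 10 log₁₀(1.467) = 1.66 dB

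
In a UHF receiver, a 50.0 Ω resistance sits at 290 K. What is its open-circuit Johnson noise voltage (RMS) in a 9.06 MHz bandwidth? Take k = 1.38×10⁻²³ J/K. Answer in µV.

V_n = √(4kTRB)
4kTRB = 4 × 1.38×10⁻²³ × 290 × 5.00×10¹ × 9.06×10⁶ = 7.25×10⁻¹² V²
V_n = √(7.25×10⁻¹²) = 2.69×10⁻⁶ V = 2.69 µV

2.69 µV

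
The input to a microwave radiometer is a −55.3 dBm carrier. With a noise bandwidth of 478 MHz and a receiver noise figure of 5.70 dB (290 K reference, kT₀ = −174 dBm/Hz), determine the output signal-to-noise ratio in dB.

26.2 dB

Noise floor: N = −174 + 10 log₁₀(B) + NF
10 log₁₀(4.78×10⁸) = 86.79 dB
N = −174 + 86.79 + 5.70 = −81.51 dBm
SNR = P_sig − N = −55.3 − (−81.51) = 26.21 dB → 26.2 dB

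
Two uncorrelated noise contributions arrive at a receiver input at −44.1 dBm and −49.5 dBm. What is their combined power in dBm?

−43.0 dBm

Convert to linear, add, convert back:
P₁ = 3.89×10⁻⁸ W, P₂ = 1.12×10⁻⁸ W
P_tot = 5.01×10⁻⁸ W → 10 log₁₀(P_tot / 10⁻³) = −43.0 dBm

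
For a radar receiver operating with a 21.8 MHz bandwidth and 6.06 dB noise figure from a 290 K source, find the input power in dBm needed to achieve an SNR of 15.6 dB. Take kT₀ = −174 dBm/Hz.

−79.0 dBm

Sensitivity = −174 + 10 log₁₀(B) + NF + SNR_min
= −174 + 73.38 + 6.06 + 15.6
= −78.96 dBm → −79.0 dBm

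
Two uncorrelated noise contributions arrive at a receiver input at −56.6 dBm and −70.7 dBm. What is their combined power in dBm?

−56.4 dBm

Convert to linear, add, convert back:
P₁ = 2.19×10⁻⁹ W, P₂ = 8.51×10⁻¹¹ W
P_tot = 2.27×10⁻⁹ W → 10 log₁₀(P_tot / 10⁻³) = −56.4 dBm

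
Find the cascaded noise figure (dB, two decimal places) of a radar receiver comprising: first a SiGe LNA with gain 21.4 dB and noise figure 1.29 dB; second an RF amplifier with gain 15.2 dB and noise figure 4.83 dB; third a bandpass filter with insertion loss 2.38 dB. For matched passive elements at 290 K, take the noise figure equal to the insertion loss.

Convert to linear (a loss of L dB is a gain of −L dB): F_i = 10^(NF_i/10), G_i = 10^(G_i,dB/10)
  Stage 1: F_1 = 10^(1.29/10) = 1.346, G_1 = 10^(21.4/10) = 138.0
  Stage 2: F_2 = 10^(4.83/10) = 3.041, G_2 = 10^(15.2/10) = 33.11
  Stage 3: F_3 = 10^(2.38/10) = 1.730, G_3 = 10^(−2.38/10) = 0.5781
Friis cascade:
  F = 1.346 + (3.041 − 1)/138.0 + (1.730 − 1)/4571 = 1.361
NF = 10 log₁₀(1.361) = 1.34 dB

1.34 dB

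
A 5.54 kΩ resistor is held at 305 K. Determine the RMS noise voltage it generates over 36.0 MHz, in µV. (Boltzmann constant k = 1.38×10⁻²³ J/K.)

57.9 µV

V_n = √(4kTRB)
4kTRB = 4 × 1.38×10⁻²³ × 305 × 5.54×10³ × 3.60×10⁷ = 3.36×10⁻⁹ V²
V_n = √(3.36×10⁻⁹) = 5.79×10⁻⁵ V = 57.9 µV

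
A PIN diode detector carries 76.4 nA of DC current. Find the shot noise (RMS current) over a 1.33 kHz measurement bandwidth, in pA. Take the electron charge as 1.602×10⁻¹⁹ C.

I_n = √(2qI·B)
2qI·B = 2 × 1.602×10⁻¹⁹ × 7.64×10⁻⁸ × 1.33×10³ = 3.26×10⁻²³ A²
I_n = √(3.26×10⁻²³) = 5.71×10⁻¹² A = 5.71 pA

5.71 pA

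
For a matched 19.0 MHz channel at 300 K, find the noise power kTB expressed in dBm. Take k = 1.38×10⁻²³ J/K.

−101.0 dBm

P_n = kTB = 1.38×10⁻²³ × 300 × 1.90×10⁷ = 7.87×10⁻¹⁴ W
In dBm: 10 log₁₀(7.87×10⁻¹⁴ / 10⁻³) = −101.0 dBm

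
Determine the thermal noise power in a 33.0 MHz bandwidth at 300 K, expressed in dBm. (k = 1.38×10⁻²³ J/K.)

−98.6 dBm

P_n = kTB = 1.38×10⁻²³ × 300 × 3.30×10⁷ = 1.37×10⁻¹³ W
In dBm: 10 log₁₀(1.37×10⁻¹³ / 10⁻³) = −98.6 dBm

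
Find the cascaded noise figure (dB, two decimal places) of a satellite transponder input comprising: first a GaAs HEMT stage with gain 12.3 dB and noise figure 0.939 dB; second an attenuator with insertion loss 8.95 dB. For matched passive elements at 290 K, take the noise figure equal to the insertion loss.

2.16 dB

Convert to linear (a loss of L dB is a gain of −L dB): F_i = 10^(NF_i/10), G_i = 10^(G_i,dB/10)
  Stage 1: F_1 = 10^(0.939/10) = 1.241, G_1 = 10^(12.3/10) = 16.98
  Stage 2: F_2 = 10^(8.95/10) = 7.852, G_2 = 10^(−8.95/10) = 0.1274
Friis cascade:
  F = 1.241 + (7.852 − 1)/16.98 = 1.645
NF = 10 log₁₀(1.645) = 2.16 dB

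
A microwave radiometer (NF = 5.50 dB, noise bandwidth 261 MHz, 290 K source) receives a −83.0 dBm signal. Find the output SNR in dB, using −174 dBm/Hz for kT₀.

Noise floor: N = −174 + 10 log₁₀(B) + NF
10 log₁₀(2.61×10⁸) = 84.17 dB
N = −174 + 84.17 + 5.50 = −84.33 dBm
SNR = P_sig − N = −83.0 − (−84.33) = 1.33 dB → 1.3 dB

1.3 dB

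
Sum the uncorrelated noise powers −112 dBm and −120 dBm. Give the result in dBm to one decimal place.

Convert to linear, add, convert back:
P₁ = 6.31×10⁻¹⁵ W, P₂ = 1.00×10⁻¹⁵ W
P_tot = 7.31×10⁻¹⁵ W → 10 log₁₀(P_tot / 10⁻³) = −111.4 dBm

−111.4 dBm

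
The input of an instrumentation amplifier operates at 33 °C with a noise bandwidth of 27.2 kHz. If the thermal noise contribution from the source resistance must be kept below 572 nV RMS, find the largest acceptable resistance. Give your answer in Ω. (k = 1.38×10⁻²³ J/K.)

T = 33 °C + 273.15 = 306.15 K
Johnson–Nyquist: V_n = √(4kTRB) ⇒ R = V_n² / (4kTB)
4kTB = 4 × 1.38×10⁻²³ × 306.15 × 2.72×10⁴ = 4.60×10⁻¹⁶
R = (5.72×10⁻⁷)² / 4.60×10⁻¹⁶ = 7.12×10² Ω = 712 Ω

712 Ω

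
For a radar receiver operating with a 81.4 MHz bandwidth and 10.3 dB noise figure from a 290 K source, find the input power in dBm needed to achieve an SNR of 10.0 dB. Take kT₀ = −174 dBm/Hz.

Sensitivity = −174 + 10 log₁₀(B) + NF + SNR_min
= −174 + 79.11 + 10.3 + 10.0
= −74.59 dBm → −74.6 dBm

−74.6 dBm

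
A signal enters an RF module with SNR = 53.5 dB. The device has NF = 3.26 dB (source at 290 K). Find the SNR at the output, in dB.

By definition F = SNR_in/SNR_out, so in dB: SNR_out = SNR_in − NF
SNR_out = 53.5 − 3.26 = 50.24 dB

50.24 dB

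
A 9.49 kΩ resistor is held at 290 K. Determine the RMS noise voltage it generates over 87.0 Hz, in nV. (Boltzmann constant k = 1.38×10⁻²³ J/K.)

115 nV

V_n = √(4kTRB)
4kTRB = 4 × 1.38×10⁻²³ × 290 × 9.49×10³ × 8.70×10¹ = 1.32×10⁻¹⁴ V²
V_n = √(1.32×10⁻¹⁴) = 1.15×10⁻⁷ V = 115 nV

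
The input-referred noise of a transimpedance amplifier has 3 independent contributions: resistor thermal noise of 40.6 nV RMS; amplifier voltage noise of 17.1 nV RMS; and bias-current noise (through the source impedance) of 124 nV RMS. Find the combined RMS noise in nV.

Uncorrelated sources add in power (mean-square): V_tot = √(ΣV_i²)
V_tot = √[(4.06×10⁻⁸)² + (1.71×10⁻⁸)² + (1.24×10⁻⁷)²] = 1.32×10⁻⁷ V = 132 nV

132 nV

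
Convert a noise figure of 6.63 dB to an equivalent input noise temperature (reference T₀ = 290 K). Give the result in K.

1045 K

F = 10^(6.63/10) = 4.60257
T_e = (F − 1)·T₀ = (4.60257 − 1) × 290 = 1045 K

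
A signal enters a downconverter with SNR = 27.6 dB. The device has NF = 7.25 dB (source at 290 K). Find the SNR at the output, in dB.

20.35 dB

By definition F = SNR_in/SNR_out, so in dB: SNR_out = SNR_in − NF
SNR_out = 27.6 − 7.25 = 20.35 dB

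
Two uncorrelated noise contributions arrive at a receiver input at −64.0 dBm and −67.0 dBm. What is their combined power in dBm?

Convert to linear, add, convert back:
P₁ = 3.98×10⁻¹⁰ W, P₂ = 2.00×10⁻¹⁰ W
P_tot = 5.98×10⁻¹⁰ W → 10 log₁₀(P_tot / 10⁻³) = −62.2 dBm

−62.2 dBm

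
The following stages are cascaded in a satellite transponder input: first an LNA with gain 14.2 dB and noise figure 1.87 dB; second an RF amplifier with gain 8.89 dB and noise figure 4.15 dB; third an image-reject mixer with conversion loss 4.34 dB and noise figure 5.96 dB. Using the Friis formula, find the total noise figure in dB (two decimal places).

Convert to linear (a loss of L dB is a gain of −L dB): F_i = 10^(NF_i/10), G_i = 10^(G_i,dB/10)
  Stage 1: F_1 = 10^(1.87/10) = 1.538, G_1 = 10^(14.2/10) = 26.30
  Stage 2: F_2 = 10^(4.15/10) = 2.600, G_2 = 10^(8.89/10) = 7.745
  Stage 3: F_3 = 10^(5.96/10) = 3.945, G_3 = 10^(−4.34/10) = 0.3681
Friis cascade:
  F = 1.538 + (2.600 − 1)/26.30 + (3.945 − 1)/203.7 = 1.613
NF = 10 log₁₀(1.613) = 2.08 dB

2.08 dB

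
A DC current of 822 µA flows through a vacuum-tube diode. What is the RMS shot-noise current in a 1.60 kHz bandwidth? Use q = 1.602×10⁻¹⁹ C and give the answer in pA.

I_n = √(2qI·B)
2qI·B = 2 × 1.602×10⁻¹⁹ × 8.22×10⁻⁴ × 1.60×10³ = 4.21×10⁻¹⁹ A²
I_n = √(4.21×10⁻¹⁹) = 6.49×10⁻¹⁰ A = 649 pA

649 pA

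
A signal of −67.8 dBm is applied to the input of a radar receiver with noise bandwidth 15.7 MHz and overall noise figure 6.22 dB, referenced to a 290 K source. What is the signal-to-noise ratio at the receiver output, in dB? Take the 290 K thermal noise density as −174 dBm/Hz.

28.0 dB

Noise floor: N = −174 + 10 log₁₀(B) + NF
10 log₁₀(1.57×10⁷) = 71.96 dB
N = −174 + 71.96 + 6.22 = −95.82 dBm
SNR = P_sig − N = −67.8 − (−95.82) = 28.02 dB → 28.0 dB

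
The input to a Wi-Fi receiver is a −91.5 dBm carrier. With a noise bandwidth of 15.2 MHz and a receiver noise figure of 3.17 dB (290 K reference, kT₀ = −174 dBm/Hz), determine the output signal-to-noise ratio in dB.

Noise floor: N = −174 + 10 log₁₀(B) + NF
10 log₁₀(1.52×10⁷) = 71.82 dB
N = −174 + 71.82 + 3.17 = −99.01 dBm
SNR = P_sig − N = −91.5 − (−99.01) = 7.51 dB → 7.5 dB

7.5 dB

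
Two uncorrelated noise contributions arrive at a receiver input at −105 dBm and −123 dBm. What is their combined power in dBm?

−104.9 dBm

Convert to linear, add, convert back:
P₁ = 3.16×10⁻¹⁴ W, P₂ = 5.01×10⁻¹⁶ W
P_tot = 3.21×10⁻¹⁴ W → 10 log₁₀(P_tot / 10⁻³) = −104.9 dBm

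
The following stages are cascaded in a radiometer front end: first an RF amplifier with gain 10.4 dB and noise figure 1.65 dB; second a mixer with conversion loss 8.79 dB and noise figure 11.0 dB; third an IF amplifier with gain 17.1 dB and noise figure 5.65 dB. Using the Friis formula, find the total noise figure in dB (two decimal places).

6.40 dB

Convert to linear (a loss of L dB is a gain of −L dB): F_i = 10^(NF_i/10), G_i = 10^(G_i,dB/10)
  Stage 1: F_1 = 10^(1.65/10) = 1.462, G_1 = 10^(10.4/10) = 10.96
  Stage 2: F_2 = 10^(11.0/10) = 12.59, G_2 = 10^(−8.79/10) = 0.1321
  Stage 3: F_3 = 10^(5.65/10) = 3.673, G_3 = 10^(17.1/10) = 51.29
Friis cascade:
  F = 1.462 + (12.59 − 1)/10.96 + (3.673 − 1)/1.449 = 4.364
NF = 10 log₁₀(4.364) = 6.40 dB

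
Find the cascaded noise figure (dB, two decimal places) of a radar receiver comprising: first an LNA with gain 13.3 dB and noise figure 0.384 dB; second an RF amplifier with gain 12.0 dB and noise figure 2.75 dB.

0.55 dB

Convert to linear (a loss of L dB is a gain of −L dB): F_i = 10^(NF_i/10), G_i = 10^(G_i,dB/10)
  Stage 1: F_1 = 10^(0.384/10) = 1.092, G_1 = 10^(13.3/10) = 21.38
  Stage 2: F_2 = 10^(2.75/10) = 1.884, G_2 = 10^(12.0/10) = 15.85
Friis cascade:
  F = 1.092 + (1.884 − 1)/21.38 = 1.134
NF = 10 log₁₀(1.134) = 0.55 dB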